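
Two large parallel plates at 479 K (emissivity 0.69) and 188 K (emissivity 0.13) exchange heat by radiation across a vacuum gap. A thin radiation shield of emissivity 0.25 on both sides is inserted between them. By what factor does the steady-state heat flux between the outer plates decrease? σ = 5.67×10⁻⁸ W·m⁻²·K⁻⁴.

factor ≈ 1.86

Without shield: q₀ = σΔ(T⁴)/(1/ε₁+1/ε₂−1) with denominator 8.142.
With shield the two gaps are in series; the resistances add: (1/ε₁+1/ε_s−1)+(1/ε_s+1/ε₂−1) = 4.449+10.69 = 15.14.
Heat-flux ratio q₀/q = 15.14/8.142.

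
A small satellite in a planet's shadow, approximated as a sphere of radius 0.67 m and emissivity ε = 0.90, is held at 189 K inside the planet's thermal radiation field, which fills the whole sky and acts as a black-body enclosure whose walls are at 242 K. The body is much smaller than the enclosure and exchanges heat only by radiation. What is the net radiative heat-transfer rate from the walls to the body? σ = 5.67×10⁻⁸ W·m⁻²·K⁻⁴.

P_net ≈ 620 W

For a small grey body in a large enclosure: P_net = εσA(T_body⁴ − T_wall⁴).
A = 4πr² = 5.641 m²; T_body⁴ − T_wall⁴ = 1.276×10⁹ − 3.430×10⁹ = -2.154×10⁹ K⁴.
|P_net| = 0.90·5.67×10⁻⁸·5.641·2.154×10⁹.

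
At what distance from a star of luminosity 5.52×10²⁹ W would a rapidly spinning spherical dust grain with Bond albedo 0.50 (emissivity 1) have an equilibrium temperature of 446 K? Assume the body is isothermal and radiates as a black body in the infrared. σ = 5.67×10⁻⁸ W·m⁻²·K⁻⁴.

d ≈ 1.56×10¹² m

For an isothermal black-emitting sphere, (1−a)S·πr² = σ·4πr²·T⁴ ⇒ S = 4σT⁴/(1−a).
S = 4·5.67×10⁻⁸·(446)⁴/0.500 = 17950 W/m².
Flux falls as S = L/(4πd²), so d = √(L/(4πS)) = √(5.52×10²⁹/(4π·17950)).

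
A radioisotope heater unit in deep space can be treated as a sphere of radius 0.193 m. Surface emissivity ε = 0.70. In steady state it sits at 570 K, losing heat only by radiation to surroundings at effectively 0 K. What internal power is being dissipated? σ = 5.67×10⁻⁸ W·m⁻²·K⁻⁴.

P ≈ 1960 W

Steady state: P = εσA T⁴.
A = 4πr² = 0.4681 m²; T⁴ = (570)⁴ = 1.056×10¹¹ K⁴.
P = 0.70 × 5.67×10⁻⁸ × 0.4681 × 1.056×10¹¹.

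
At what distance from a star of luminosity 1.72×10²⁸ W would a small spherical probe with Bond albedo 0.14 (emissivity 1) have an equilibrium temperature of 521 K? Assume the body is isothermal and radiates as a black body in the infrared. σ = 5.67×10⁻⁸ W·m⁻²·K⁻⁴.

For an isothermal black-emitting sphere, (1−a)S·πr² = σ·4πr²·T⁴ ⇒ S = 4σT⁴/(1−a).
S = 4·5.67×10⁻⁸·(521)⁴/0.860 = 19430 W/m².
Flux falls as S = L/(4πd²), so d = √(L/(4πS)) = √(1.72×10²⁸/(4π·19430)).

d ≈ 2.65×10¹¹ m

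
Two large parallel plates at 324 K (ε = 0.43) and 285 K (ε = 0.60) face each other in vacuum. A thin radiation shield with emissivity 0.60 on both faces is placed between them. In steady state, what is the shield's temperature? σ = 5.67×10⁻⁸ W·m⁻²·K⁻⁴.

In steady state the net flux on the hot side equals that on the cold side.
σ(T₁⁴−T_s⁴)/D₁ = σ(T_s⁴−T₂⁴)/D₂, with D₁ = 1/ε₁+1/ε_s−1 = 2.992, D₂ = 1/ε_s+1/ε₂−1 = 2.333.
Solve for T_s⁴: T_s⁴ = (D₂·T₁⁴ + D₁·T₂⁴)/(D₁+D₂) = 8.535×10⁹ K⁴.

T_s ≈ 304 K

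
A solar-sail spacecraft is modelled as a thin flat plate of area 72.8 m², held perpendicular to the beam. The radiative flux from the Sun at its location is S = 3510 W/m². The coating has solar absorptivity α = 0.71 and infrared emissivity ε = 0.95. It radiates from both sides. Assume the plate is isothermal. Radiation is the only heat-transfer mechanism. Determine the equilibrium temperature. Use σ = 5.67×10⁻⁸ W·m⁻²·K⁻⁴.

T ≈ 390 K

At equilibrium, absorbed power = emitted power.
Absorbing cross-section = A = 72.80 m²; emitting surface = 2A = 145.6 m² (ratio 2).
αS·A_cross = εσ·A_surf·T⁴  ⇒  T⁴ = αS/(ε·2σ).
T⁴ = 0.710·3510/(0.95·2·5.67×10⁻⁸) = 2.313×10¹⁰ K⁴.
T = (2.313×10¹⁰)^(1/4).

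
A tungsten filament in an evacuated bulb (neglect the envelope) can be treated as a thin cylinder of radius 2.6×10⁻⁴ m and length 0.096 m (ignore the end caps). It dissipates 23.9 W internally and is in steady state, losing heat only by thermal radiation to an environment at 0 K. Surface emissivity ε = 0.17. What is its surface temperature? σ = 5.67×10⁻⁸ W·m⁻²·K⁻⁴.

T ≈ 1990 K

Steady state: internal power = radiated power, P = εσA T⁴.
Radiating area A = 2πrL = 1.568×10⁻⁴ m².
T⁴ = P/(εσA) = 23.9/(0.17·5.67×10⁻⁸·1.568×10⁻⁴) = 1.581×10¹³ K⁴.
T = (1.581×10¹³)^(1/4).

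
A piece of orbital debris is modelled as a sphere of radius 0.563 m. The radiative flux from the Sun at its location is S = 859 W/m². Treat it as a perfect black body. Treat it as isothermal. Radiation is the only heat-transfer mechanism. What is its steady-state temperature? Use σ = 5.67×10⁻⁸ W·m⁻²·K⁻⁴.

At equilibrium, absorbed power = emitted power.
Absorbing cross-section = πr² = 0.9958 m²; emitting surface = 4πr² = 3.983 m² (ratio 4).
S·A_cross = εσ·A_surf·T⁴  ⇒  T⁴ = S/(4σ).
T⁴ = 1.00·859/(4·5.67×10⁻⁸) = 3.787×10⁹ K⁴.
T = (3.787×10⁹)^(1/4).

T ≈ 248 K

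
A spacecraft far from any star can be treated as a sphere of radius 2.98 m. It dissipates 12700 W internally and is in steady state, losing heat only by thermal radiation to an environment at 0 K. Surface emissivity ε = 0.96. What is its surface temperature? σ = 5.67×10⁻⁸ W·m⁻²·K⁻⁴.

T ≈ 214 K

Steady state: internal power = radiated power, P = εσA T⁴.
Radiating area A = 4πr² = 111.6 m².
T⁴ = P/(εσA) = 12700/(0.96·5.67×10⁻⁸·111.6) = 2.091×10⁹ K⁴.
T = (2.091×10⁹)^(1/4).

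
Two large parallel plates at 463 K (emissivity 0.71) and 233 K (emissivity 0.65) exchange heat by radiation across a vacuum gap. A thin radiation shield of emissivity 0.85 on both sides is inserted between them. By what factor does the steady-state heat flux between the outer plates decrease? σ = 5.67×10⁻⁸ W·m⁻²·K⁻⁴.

Without shield: q₀ = σΔ(T⁴)/(1/ε₁+1/ε₂−1) with denominator 1.947.
With shield the two gaps are in series; the resistances add: (1/ε₁+1/ε_s−1)+(1/ε_s+1/ε₂−1) = 1.585+1.715 = 3.300.
Heat-flux ratio q₀/q = 3.300/1.947.

factor ≈ 1.69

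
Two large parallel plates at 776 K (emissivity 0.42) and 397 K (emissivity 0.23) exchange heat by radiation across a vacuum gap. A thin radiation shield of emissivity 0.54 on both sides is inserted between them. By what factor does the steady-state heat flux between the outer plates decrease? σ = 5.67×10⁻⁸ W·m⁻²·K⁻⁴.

factor ≈ 1.47

Without shield: q₀ = σΔ(T⁴)/(1/ε₁+1/ε₂−1) with denominator 5.729.
With shield the two gaps are in series; the resistances add: (1/ε₁+1/ε_s−1)+(1/ε_s+1/ε₂−1) = 3.233+5.200 = 8.432.
Heat-flux ratio q₀/q = 8.432/5.729.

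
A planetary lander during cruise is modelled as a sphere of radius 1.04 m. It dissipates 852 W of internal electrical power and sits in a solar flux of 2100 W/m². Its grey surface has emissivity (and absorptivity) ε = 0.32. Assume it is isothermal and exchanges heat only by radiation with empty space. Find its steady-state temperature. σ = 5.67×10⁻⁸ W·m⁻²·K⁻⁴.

T ≈ 336 K

At steady state, absorbed solar power + internal power = radiated power.
Absorbed: α·S·A_cross = 0.32·2100·3.398 = 2283 W (cross-section πr²).
Total input = 2283 + 852 = 3135 W.
Radiated: εσ·A_surf·T⁴ with A_surf = 4πr² = 13.59 m².
T⁴ = 3135/(0.32·5.67×10⁻⁸·13.59) = 1.271×10¹⁰ K⁴.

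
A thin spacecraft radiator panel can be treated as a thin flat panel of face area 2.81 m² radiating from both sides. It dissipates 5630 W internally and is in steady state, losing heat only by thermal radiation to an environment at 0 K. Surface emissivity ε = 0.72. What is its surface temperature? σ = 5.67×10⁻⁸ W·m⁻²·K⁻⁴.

T ≈ 396 K

Steady state: internal power = radiated power, P = εσA T⁴.
Radiating area A = 2·2.81 = 5.620 m².
T⁴ = P/(εσA) = 5630/(0.72·5.67×10⁻⁸·5.620) = 2.454×10¹⁰ K⁴.
T = (2.454×10¹⁰)^(1/4).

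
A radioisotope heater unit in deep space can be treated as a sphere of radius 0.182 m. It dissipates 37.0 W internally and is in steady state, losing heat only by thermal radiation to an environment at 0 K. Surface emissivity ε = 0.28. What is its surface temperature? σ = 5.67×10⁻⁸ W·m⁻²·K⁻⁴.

Steady state: internal power = radiated power, P = εσA T⁴.
Radiating area A = 4πr² = 0.4162 m².
T⁴ = P/(εσA) = 37.0/(0.28·5.67×10⁻⁸·0.4162) = 5.599×10⁹ K⁴.
T = (5.599×10⁹)^(1/4).

T ≈ 274 K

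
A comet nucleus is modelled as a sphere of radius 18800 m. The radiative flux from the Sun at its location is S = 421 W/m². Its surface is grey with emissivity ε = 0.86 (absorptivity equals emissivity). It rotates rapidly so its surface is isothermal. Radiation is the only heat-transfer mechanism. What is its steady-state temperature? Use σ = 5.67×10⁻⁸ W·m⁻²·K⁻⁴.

T ≈ 208 K

At equilibrium, absorbed power = emitted power.
Absorbing cross-section = πr² = 1.110×10⁹ m²; emitting surface = 4πr² = 4.441×10⁹ m² (ratio 4).
εS·A_cross = εσ·A_surf·T⁴  ⇒  T⁴ = S/(4σ)   (ε cancels).
T⁴ = 421/(4·5.67×10⁻⁸) = 1.856×10⁹ K⁴.
T = (1.856×10⁹)^(1/4).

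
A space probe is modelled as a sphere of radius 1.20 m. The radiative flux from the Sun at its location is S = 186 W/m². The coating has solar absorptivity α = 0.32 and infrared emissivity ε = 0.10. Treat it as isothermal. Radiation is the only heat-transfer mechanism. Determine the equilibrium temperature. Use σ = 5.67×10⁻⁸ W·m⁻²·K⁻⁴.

At equilibrium, absorbed power = emitted power.
Absorbing cross-section = πr² = 4.524 m²; emitting surface = 4πr² = 18.10 m² (ratio 4).
αS·A_cross = εσ·A_surf·T⁴  ⇒  T⁴ = αS/(ε·4σ).
T⁴ = 0.320·186/(0.10·4·5.67×10⁻⁸) = 2.624×10⁹ K⁴.
T = (2.624×10⁹)^(1/4).

T ≈ 226 K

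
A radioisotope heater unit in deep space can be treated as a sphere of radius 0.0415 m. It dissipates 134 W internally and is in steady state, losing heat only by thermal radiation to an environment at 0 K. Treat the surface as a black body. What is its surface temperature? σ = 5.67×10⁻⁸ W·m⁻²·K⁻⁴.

T ≈ 575 K

Steady state: internal power = radiated power, P = εσA T⁴.
Radiating area A = 4πr² = 0.02164 m².
T⁴ = P/(εσA) = 134/(1.0·5.67×10⁻⁸·0.02164) = 1.092×10¹¹ K⁴.
T = (1.092×10¹¹)^(1/4).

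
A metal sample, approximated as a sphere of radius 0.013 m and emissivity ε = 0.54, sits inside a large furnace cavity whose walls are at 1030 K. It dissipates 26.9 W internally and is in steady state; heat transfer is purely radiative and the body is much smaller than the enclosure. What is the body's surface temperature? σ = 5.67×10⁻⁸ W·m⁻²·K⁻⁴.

For a small grey body in a large enclosure, net radiated power = εσA(T⁴ − T_w⁴).
Steady state: P = εσA(T⁴ − T_w⁴) with A = 4πr² = 0.002124 m².
T⁴ = P/(εσA) + T_w⁴ = 26.9/(0.54·5.67×10⁻⁸·0.002124) + (1030)⁴
    = 4.137×10¹¹ + 1.126×10¹² = 1.539×10¹² K⁴.

T ≈ 1110 K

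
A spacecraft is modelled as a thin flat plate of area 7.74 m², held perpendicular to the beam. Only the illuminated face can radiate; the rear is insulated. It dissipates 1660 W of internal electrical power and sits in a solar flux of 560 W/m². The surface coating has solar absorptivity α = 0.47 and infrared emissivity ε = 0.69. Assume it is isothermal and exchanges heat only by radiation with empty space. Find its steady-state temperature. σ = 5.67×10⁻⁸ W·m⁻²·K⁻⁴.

At steady state, absorbed solar power + internal power = radiated power.
Absorbed: α·S·A_cross = 0.47·560·7.740 = 2037 W (cross-section A).
Total input = 2037 + 1660 = 3697 W.
Radiated: εσ·A_surf·T⁴ with A_surf = A = 7.740 m².
T⁴ = 3697/(0.69·5.67×10⁻⁸·7.740) = 1.221×10¹⁰ K⁴.

T ≈ 332 K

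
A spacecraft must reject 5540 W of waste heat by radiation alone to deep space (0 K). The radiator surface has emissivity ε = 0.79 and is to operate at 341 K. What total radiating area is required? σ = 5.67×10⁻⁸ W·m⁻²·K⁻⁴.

A ≈ 9.15 m²

P = εσA T⁴ ⇒ A = P/(εσT⁴).
T⁴ = 1.352×10¹⁰ K⁴.
A = 5540/(0.79 × 5.67×10⁻⁸ × 1.352×10¹⁰).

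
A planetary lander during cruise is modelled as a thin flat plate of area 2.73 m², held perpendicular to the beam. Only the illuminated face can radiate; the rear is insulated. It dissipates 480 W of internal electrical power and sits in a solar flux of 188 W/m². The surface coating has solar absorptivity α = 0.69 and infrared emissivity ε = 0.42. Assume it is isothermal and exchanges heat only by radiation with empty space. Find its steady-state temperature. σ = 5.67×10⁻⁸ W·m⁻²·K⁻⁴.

At steady state, absorbed solar power + internal power = radiated power.
Absorbed: α·S·A_cross = 0.69·188·2.730 = 354.1 W (cross-section A).
Total input = 354.1 + 480 = 834.1 W.
Radiated: εσ·A_surf·T⁴ with A_surf = A = 2.730 m².
T⁴ = 834.1/(0.42·5.67×10⁻⁸·2.730) = 1.283×10¹⁰ K⁴.

T ≈ 337 K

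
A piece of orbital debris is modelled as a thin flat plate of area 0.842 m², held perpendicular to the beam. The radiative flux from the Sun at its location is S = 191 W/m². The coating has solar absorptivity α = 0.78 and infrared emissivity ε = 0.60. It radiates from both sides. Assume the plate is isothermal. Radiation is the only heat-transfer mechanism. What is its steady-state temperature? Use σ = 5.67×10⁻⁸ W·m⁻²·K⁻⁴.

T ≈ 216 K

At equilibrium, absorbed power = emitted power.
Absorbing cross-section = A = 0.8420 m²; emitting surface = 2A = 1.684 m² (ratio 2).
αS·A_cross = εσ·A_surf·T⁴  ⇒  T⁴ = αS/(ε·2σ).
T⁴ = 0.780·191/(0.60·2·5.67×10⁻⁸) = 2.190×10⁹ K⁴.
T = (2.190×10⁹)^(1/4).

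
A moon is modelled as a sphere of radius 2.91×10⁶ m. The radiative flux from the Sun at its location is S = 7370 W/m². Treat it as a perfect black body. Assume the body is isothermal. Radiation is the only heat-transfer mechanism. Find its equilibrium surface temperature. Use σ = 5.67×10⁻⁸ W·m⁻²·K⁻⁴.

At equilibrium, absorbed power = emitted power.
Absorbing cross-section = πr² = 2.660×10¹³ m²; emitting surface = 4πr² = 1.064×10¹⁴ m² (ratio 4).
S·A_cross = εσ·A_surf·T⁴  ⇒  T⁴ = S/(4σ).
T⁴ = 1.00·7370/(4·5.67×10⁻⁸) = 3.250×10¹⁰ K⁴.
T = (3.250×10¹⁰)^(1/4).

T ≈ 425 K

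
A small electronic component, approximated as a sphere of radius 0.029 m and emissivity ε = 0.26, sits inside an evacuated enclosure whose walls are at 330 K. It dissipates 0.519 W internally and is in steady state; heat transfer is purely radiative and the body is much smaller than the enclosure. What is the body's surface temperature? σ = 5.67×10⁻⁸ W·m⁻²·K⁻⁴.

For a small grey body in a large enclosure, net radiated power = εσA(T⁴ − T_w⁴).
Steady state: P = εσA(T⁴ − T_w⁴) with A = 4πr² = 0.01057 m².
T⁴ = P/(εσA) + T_w⁴ = 0.519/(0.26·5.67×10⁻⁸·0.01057) + (330)⁴
    = 3.331×10⁹ + 1.186×10¹⁰ = 1.519×10¹⁰ K⁴.

T ≈ 351 K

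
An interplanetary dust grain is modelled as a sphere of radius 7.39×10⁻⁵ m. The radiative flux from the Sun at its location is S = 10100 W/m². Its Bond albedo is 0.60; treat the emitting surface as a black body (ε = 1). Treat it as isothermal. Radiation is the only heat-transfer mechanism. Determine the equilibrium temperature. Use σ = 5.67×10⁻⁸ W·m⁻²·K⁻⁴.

At equilibrium, absorbed power = emitted power.
Absorbing cross-section = πr² = 1.716×10⁻⁸ m²; emitting surface = 4πr² = 6.863×10⁻⁸ m² (ratio 4).
(1−a)S·A_cross = εσ·A_surf·T⁴  ⇒  T⁴ = (1−a)S/(4σ).
T⁴ = 0.400·10100/(4·5.67×10⁻⁸) = 1.781×10¹⁰ K⁴.
T = (1.781×10¹⁰)^(1/4).

T ≈ 365 K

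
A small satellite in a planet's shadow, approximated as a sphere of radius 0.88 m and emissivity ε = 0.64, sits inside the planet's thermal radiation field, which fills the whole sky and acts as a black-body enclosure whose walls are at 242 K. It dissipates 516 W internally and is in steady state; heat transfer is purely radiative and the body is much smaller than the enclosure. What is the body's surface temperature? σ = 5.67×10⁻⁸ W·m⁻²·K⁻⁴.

For a small grey body in a large enclosure, net radiated power = εσA(T⁴ − T_w⁴).
Steady state: P = εσA(T⁴ − T_w⁴) with A = 4πr² = 9.731 m².
T⁴ = P/(εσA) + T_w⁴ = 516/(0.64·5.67×10⁻⁸·9.731) + (242)⁴
    = 1.461×10⁹ + 3.430×10⁹ = 4.891×10⁹ K⁴.

T ≈ 264 K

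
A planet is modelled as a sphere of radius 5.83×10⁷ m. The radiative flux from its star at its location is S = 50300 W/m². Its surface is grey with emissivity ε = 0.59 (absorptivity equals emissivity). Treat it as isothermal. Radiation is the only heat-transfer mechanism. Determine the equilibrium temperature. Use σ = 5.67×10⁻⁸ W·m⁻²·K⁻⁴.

T ≈ 686 K

At equilibrium, absorbed power = emitted power.
Absorbing cross-section = πr² = 1.068×10¹⁶ m²; emitting surface = 4πr² = 4.271×10¹⁶ m² (ratio 4).
εS·A_cross = εσ·A_surf·T⁴  ⇒  T⁴ = S/(4σ)   (ε cancels).
T⁴ = 50300/(4·5.67×10⁻⁸) = 2.218×10¹¹ K⁴.
T = (2.218×10¹¹)^(1/4).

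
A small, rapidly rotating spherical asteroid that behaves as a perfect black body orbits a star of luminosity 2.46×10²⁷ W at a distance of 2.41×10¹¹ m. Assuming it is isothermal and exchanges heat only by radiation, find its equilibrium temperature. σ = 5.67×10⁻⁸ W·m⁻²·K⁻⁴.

T ≈ 349 K

First find the stellar flux at distance d: S = L/(4πd²) = 2.46×10²⁷/(4π·(2.41×10¹¹)²) = 3370 W/m².
For an isothermal sphere, absorbed (1−a)S·πr² = emitted σ·4πr²·T⁴, so T⁴ = (1−a)S/(4σ).
T⁴ = 1.00·3370/(4·5.67×10⁻⁸) = 1.486×10¹⁰ K⁴.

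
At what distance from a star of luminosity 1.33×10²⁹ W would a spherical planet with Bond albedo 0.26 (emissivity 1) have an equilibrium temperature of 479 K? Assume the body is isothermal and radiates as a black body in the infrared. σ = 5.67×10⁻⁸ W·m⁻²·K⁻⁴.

For an isothermal black-emitting sphere, (1−a)S·πr² = σ·4πr²·T⁴ ⇒ S = 4σT⁴/(1−a).
S = 4·5.67×10⁻⁸·(479)⁴/0.740 = 16130 W/m².
Flux falls as S = L/(4πd²), so d = √(L/(4πS)) = √(1.33×10²⁹/(4π·16130)).

d ≈ 8.10×10¹¹ m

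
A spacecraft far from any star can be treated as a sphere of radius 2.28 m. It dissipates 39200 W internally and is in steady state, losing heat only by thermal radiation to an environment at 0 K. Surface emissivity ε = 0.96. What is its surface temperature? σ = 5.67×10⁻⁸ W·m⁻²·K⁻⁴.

Steady state: internal power = radiated power, P = εσA T⁴.
Radiating area A = 4πr² = 65.33 m².
T⁴ = P/(εσA) = 39200/(0.96·5.67×10⁻⁸·65.33) = 1.102×10¹⁰ K⁴.
T = (1.102×10¹⁰)^(1/4).

T ≈ 324 K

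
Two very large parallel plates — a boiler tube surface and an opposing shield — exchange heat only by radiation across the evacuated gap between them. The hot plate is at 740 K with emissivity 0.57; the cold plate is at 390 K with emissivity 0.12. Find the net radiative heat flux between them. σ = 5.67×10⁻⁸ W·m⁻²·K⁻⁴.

For two infinite grey parallel plates, q = σ(T₁⁴ − T₂⁴)/(1/ε₁ + 1/ε₂ − 1).
T₁⁴ − T₂⁴ = 2.999×10¹¹ − 2.313×10¹⁰ = 2.767×10¹¹ K⁴.
1/ε₁ + 1/ε₂ − 1 = 1.754 + 8.333 − 1 = 9.088.
q = 5.67×10⁻⁸ × 2.767×10¹¹ / 9.088.

q ≈ 1730 W/m²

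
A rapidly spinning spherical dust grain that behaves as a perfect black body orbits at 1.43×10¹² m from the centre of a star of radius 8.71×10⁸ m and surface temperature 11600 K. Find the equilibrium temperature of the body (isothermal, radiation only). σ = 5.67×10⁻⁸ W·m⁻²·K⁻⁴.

The star's surface emits σT_*⁴; at distance d the flux is S = σT_*⁴(R_*/d)².
S = 5.67×10⁻⁸·(11600)⁴·(8.71×10⁸/1.43×10¹²)² = 380.9 W/m².
For an isothermal sphere T⁴ = (1−a)S/(4σ) = 1.679×10⁹ K⁴.

T ≈ 202 K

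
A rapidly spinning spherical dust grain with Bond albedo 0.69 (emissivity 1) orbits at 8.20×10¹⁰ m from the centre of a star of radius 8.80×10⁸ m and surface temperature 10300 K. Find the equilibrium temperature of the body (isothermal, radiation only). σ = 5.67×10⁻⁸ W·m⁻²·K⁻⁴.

T ≈ 563 K

The star's surface emits σT_*⁴; at distance d the flux is S = σT_*⁴(R_*/d)².
S = 5.67×10⁻⁸·(10300)⁴·(8.80×10⁸/8.20×10¹⁰)² = 73500 W/m².
For an isothermal sphere T⁴ = (1−a)S/(4σ) = 1.005×10¹¹ K⁴.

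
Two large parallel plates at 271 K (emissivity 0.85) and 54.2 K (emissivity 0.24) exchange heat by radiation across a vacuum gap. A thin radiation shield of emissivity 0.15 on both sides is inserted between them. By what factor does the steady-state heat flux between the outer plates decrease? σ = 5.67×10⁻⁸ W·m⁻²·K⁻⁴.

factor ≈ 3.84

Without shield: q₀ = σΔ(T⁴)/(1/ε₁+1/ε₂−1) with denominator 4.343.
With shield the two gaps are in series; the resistances add: (1/ε₁+1/ε_s−1)+(1/ε_s+1/ε₂−1) = 6.843+9.833 = 16.68.
Heat-flux ratio q₀/q = 16.68/4.343.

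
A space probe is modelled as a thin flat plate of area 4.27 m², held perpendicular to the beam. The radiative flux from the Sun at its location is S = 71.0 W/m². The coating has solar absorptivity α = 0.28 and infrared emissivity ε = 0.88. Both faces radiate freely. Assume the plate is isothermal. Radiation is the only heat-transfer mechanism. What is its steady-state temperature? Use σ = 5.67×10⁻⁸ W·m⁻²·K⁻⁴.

T ≈ 119 K

At equilibrium, absorbed power = emitted power.
Absorbing cross-section = A = 4.270 m²; emitting surface = 2A = 8.540 m² (ratio 2).
αS·A_cross = εσ·A_surf·T⁴  ⇒  T⁴ = αS/(ε·2σ).
T⁴ = 0.280·71.0/(0.88·2·5.67×10⁻⁸) = 1.992×10⁸ K⁴.
T = (1.992×10⁸)^(1/4).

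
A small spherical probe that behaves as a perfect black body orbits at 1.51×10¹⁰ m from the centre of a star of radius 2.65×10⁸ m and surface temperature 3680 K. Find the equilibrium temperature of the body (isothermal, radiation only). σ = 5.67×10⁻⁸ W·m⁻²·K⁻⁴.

The star's surface emits σT_*⁴; at distance d the flux is S = σT_*⁴(R_*/d)².
S = 5.67×10⁻⁸·(3680)⁴·(2.65×10⁸/1.51×10¹⁰)² = 3203 W/m².
For an isothermal sphere T⁴ = (1−a)S/(4σ) = 1.412×10¹⁰ K⁴.

T ≈ 345 K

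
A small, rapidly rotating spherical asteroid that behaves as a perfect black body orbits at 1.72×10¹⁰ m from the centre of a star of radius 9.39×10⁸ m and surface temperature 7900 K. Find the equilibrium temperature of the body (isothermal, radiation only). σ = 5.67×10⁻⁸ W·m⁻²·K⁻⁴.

T ≈ 1310 K

The star's surface emits σT_*⁴; at distance d the flux is S = σT_*⁴(R_*/d)².
S = 5.67×10⁻⁸·(7900)⁴·(9.39×10⁸/1.72×10¹⁰)² = 6.582×10⁵ W/m².
For an isothermal sphere T⁴ = (1−a)S/(4σ) = 2.902×10¹² K⁴.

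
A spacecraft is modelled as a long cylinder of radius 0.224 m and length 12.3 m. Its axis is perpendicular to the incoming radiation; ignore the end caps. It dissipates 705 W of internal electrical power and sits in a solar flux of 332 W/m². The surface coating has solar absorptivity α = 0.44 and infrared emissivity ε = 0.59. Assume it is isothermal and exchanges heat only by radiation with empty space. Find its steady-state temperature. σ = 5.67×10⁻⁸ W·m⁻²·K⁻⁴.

T ≈ 226 K

At steady state, absorbed solar power + internal power = radiated power.
Absorbed: α·S·A_cross = 0.44·332·5.510 = 805.0 W (cross-section 2rL).
Total input = 805.0 + 705 = 1510 W.
Radiated: εσ·A_surf·T⁴ with A_surf = 2πrL = 17.31 m².
T⁴ = 1510/(0.59·5.67×10⁻⁸·17.31) = 2.607×10⁹ K⁴.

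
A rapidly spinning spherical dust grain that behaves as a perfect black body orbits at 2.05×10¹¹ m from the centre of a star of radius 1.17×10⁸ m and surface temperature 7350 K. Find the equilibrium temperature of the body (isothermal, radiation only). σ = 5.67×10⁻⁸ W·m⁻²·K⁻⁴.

The star's surface emits σT_*⁴; at distance d the flux is S = σT_*⁴(R_*/d)².
S = 5.67×10⁻⁸·(7350)⁴·(1.17×10⁸/2.05×10¹¹)² = 53.90 W/m².
For an isothermal sphere T⁴ = (1−a)S/(4σ) = 2.377×10⁸ K⁴.

T ≈ 124 K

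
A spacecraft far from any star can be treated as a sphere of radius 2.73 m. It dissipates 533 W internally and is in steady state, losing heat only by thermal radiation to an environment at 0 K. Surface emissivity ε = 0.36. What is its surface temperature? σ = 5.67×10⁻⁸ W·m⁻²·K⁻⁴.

Steady state: internal power = radiated power, P = εσA T⁴.
Radiating area A = 4πr² = 93.66 m².
T⁴ = P/(εσA) = 533/(0.36·5.67×10⁻⁸·93.66) = 2.788×10⁸ K⁴.
T = (2.788×10⁸)^(1/4).

T ≈ 129 K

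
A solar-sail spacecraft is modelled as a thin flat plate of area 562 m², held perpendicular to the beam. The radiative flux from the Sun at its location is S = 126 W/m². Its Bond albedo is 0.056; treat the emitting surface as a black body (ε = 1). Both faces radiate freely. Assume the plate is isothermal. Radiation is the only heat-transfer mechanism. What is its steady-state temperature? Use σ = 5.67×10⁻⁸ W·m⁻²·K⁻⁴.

T ≈ 180 K

At equilibrium, absorbed power = emitted power.
Absorbing cross-section = A = 562.0 m²; emitting surface = 2A = 1124 m² (ratio 2).
(1−a)S·A_cross = εσ·A_surf·T⁴  ⇒  T⁴ = (1−a)S/(2σ).
T⁴ = 0.944·126/(2·5.67×10⁻⁸) = 1.049×10⁹ K⁴.
T = (1.049×10⁹)^(1/4).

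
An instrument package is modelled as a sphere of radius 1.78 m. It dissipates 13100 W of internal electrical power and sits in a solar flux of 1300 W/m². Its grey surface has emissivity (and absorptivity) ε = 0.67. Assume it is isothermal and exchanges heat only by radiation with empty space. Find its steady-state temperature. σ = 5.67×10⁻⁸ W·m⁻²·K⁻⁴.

At steady state, absorbed solar power + internal power = radiated power.
Absorbed: α·S·A_cross = 0.67·1300·9.954 = 8670 W (cross-section πr²).
Total input = 8670 + 13100 = 21770 W.
Radiated: εσ·A_surf·T⁴ with A_surf = 4πr² = 39.82 m².
T⁴ = 21770/(0.67·5.67×10⁻⁸·39.82) = 1.439×10¹⁰ K⁴.

T ≈ 346 K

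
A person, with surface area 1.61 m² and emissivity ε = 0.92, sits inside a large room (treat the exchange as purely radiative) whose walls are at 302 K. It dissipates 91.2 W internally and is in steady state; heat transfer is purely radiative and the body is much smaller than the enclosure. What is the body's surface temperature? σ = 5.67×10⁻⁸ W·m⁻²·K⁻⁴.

T ≈ 311 K

For a small grey body in a large enclosure, net radiated power = εσA(T⁴ − T_w⁴).
Steady state: P = εσA(T⁴ − T_w⁴) with A = 1.61 m².
T⁴ = P/(εσA) + T_w⁴ = 91.2/(0.92·5.67×10⁻⁸·1.610) + (302)⁴
    = 1.086×10⁹ + 8.318×10⁹ = 9.404×10⁹ K⁴.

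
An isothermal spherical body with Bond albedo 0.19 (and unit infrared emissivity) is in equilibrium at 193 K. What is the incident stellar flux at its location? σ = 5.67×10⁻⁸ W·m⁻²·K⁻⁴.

S ≈ 388 W/m²

(1−a)S·πr² = σ·4πr²·T⁴ ⇒ S = 4σT⁴/(1−a).
S = 4·5.67×10⁻⁸·1.387×10⁹/0.810.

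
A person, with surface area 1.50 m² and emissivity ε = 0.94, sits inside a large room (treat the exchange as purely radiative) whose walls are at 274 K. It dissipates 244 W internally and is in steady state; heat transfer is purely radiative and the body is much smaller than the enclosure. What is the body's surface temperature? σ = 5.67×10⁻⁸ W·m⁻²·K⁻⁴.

For a small grey body in a large enclosure, net radiated power = εσA(T⁴ − T_w⁴).
Steady state: P = εσA(T⁴ − T_w⁴) with A = 1.50 m².
T⁴ = P/(εσA) + T_w⁴ = 244/(0.94·5.67×10⁻⁸·1.500) + (274)⁴
    = 3.052×10⁹ + 5.636×10⁹ = 8.688×10⁹ K⁴.

T ≈ 305 K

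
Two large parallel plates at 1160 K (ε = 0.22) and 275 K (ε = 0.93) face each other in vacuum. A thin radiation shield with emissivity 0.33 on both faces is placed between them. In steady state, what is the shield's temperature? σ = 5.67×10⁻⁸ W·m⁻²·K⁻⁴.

T_s ≈ 874 K

In steady state the net flux on the hot side equals that on the cold side.
σ(T₁⁴−T_s⁴)/D₁ = σ(T_s⁴−T₂⁴)/D₂, with D₁ = 1/ε₁+1/ε_s−1 = 6.576, D₂ = 1/ε_s+1/ε₂−1 = 3.106.
Solve for T_s⁴: T_s⁴ = (D₂·T₁⁴ + D₁·T₂⁴)/(D₁+D₂) = 5.847×10¹¹ K⁴.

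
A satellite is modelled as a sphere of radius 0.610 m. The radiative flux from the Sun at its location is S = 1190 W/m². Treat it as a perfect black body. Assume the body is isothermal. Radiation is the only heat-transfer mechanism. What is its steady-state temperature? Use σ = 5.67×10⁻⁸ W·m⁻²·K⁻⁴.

T ≈ 269 K

At equilibrium, absorbed power = emitted power.
Absorbing cross-section = πr² = 1.169 m²; emitting surface = 4πr² = 4.676 m² (ratio 4).
S·A_cross = εσ·A_surf·T⁴  ⇒  T⁴ = S/(4σ).
T⁴ = 1.00·1190/(4·5.67×10⁻⁸) = 5.247×10⁹ K⁴.
T = (5.247×10⁹)^(1/4).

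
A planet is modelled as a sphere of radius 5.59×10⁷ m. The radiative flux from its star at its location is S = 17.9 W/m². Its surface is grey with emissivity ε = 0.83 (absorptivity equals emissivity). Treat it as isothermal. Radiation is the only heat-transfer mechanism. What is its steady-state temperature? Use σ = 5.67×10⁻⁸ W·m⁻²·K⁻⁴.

T ≈ 94.3 K

At equilibrium, absorbed power = emitted power.
Absorbing cross-section = πr² = 9.817×10¹⁵ m²; emitting surface = 4πr² = 3.927×10¹⁶ m² (ratio 4).
εS·A_cross = εσ·A_surf·T⁴  ⇒  T⁴ = S/(4σ)   (ε cancels).
T⁴ = 17.9/(4·5.67×10⁻⁸) = 7.892×10⁷ K⁴.
T = (7.892×10⁷)^(1/4).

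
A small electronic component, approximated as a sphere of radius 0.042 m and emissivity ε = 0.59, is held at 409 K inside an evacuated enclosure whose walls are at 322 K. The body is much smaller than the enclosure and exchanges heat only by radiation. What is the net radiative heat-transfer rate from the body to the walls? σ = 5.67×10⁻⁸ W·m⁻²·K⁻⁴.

For a small grey body in a large enclosure: P_net = εσA(T_body⁴ − T_wall⁴).
A = 4πr² = 0.02217 m²; T_body⁴ − T_wall⁴ = 2.798×10¹⁰ − 1.075×10¹⁰ = 1.723×10¹⁰ K⁴.
|P_net| = 0.59·5.67×10⁻⁸·0.02217·1.723×10¹⁰.

P_net ≈ 12.8 W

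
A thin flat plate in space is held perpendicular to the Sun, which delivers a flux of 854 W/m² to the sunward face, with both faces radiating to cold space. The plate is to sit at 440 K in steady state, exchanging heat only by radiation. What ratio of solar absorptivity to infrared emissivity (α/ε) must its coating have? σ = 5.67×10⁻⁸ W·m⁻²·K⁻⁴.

Balance: αS·A = εσ·2A·T⁴ ⇒ α/ε = 2σT⁴/S.
α/ε = 2·5.67×10⁻⁸·(440)⁴/854 = 2·5.67×10⁻⁸·3.748×10¹⁰/854.

α/ε ≈ 4.98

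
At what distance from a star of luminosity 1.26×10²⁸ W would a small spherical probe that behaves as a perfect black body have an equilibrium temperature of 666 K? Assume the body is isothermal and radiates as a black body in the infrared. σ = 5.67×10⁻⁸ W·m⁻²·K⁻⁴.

d ≈ 1.50×10¹¹ m

For an isothermal black-emitting sphere, (1−a)S·πr² = σ·4πr²·T⁴ ⇒ S = 4σT⁴/(1−a).
S = 4·5.67×10⁻⁸·(666)⁴/1.00 = 44620 W/m².
Flux falls as S = L/(4πd²), so d = √(L/(4πS)) = √(1.26×10²⁸/(4π·44620)).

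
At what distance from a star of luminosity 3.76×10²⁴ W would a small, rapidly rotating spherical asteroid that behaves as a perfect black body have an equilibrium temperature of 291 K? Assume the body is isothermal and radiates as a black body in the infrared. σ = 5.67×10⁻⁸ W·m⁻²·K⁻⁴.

d ≈ 1.36×10¹⁰ m

For an isothermal black-emitting sphere, (1−a)S·πr² = σ·4πr²·T⁴ ⇒ S = 4σT⁴/(1−a).
S = 4·5.67×10⁻⁸·(291)⁴/1.00 = 1626 W/m².
Flux falls as S = L/(4πd²), so d = √(L/(4πS)) = √(3.76×10²⁴/(4π·1626)).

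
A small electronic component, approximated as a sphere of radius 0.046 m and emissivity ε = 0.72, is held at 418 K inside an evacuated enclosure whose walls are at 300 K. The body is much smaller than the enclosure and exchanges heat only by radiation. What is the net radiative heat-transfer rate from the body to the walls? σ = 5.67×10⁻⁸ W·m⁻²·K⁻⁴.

For a small grey body in a large enclosure: P_net = εσA(T_body⁴ − T_wall⁴).
A = 4πr² = 0.02659 m²; T_body⁴ − T_wall⁴ = 3.053×10¹⁰ − 8.100×10⁹ = 2.243×10¹⁰ K⁴.
|P_net| = 0.72·5.67×10⁻⁸·0.02659·2.243×10¹⁰.

P_net ≈ 24.3 W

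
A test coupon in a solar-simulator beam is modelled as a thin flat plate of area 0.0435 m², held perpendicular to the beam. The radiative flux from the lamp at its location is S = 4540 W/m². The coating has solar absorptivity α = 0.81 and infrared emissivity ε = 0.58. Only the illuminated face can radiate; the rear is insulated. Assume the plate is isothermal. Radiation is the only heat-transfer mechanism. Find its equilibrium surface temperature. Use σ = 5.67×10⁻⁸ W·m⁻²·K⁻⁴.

At equilibrium, absorbed power = emitted power.
Absorbing cross-section = A = 0.04350 m²; emitting surface = A = 0.04350 m² (ratio 1).
αS·A_cross = εσ·A_surf·T⁴  ⇒  T⁴ = αS/(ε·1σ).
T⁴ = 0.810·4540/(0.58·1·5.67×10⁻⁸) = 1.118×10¹¹ K⁴.
T = (1.118×10¹¹)^(1/4).

T ≈ 578 K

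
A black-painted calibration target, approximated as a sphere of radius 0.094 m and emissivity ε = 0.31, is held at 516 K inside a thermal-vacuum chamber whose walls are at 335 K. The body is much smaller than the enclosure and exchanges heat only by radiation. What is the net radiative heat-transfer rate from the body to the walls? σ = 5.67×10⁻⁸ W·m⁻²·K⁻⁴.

P_net ≈ 114 W

For a small grey body in a large enclosure: P_net = εσA(T_body⁴ − T_wall⁴).
A = 4πr² = 0.1110 m²; T_body⁴ − T_wall⁴ = 7.089×10¹⁰ − 1.259×10¹⁰ = 5.830×10¹⁰ K⁴.
|P_net| = 0.31·5.67×10⁻⁸·0.1110·5.830×10¹⁰.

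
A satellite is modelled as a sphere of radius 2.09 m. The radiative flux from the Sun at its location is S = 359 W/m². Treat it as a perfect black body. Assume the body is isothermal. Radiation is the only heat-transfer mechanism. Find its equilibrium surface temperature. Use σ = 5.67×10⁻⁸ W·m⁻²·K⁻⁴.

T ≈ 199 K

At equilibrium, absorbed power = emitted power.
Absorbing cross-section = πr² = 13.72 m²; emitting surface = 4πr² = 54.89 m² (ratio 4).
S·A_cross = εσ·A_surf·T⁴  ⇒  T⁴ = S/(4σ).
T⁴ = 1.00·359/(4·5.67×10⁻⁸) = 1.583×10⁹ K⁴.
T = (1.583×10⁹)^(1/4).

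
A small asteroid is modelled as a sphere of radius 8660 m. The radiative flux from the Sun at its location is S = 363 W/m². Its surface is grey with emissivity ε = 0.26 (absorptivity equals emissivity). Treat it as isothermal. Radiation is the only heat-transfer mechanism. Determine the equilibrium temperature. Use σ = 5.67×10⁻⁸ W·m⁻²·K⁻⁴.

T ≈ 200 K

At equilibrium, absorbed power = emitted power.
Absorbing cross-section = πr² = 2.356×10⁸ m²; emitting surface = 4πr² = 9.424×10⁸ m² (ratio 4).
εS·A_cross = εσ·A_surf·T⁴  ⇒  T⁴ = S/(4σ)   (ε cancels).
T⁴ = 363/(4·5.67×10⁻⁸) = 1.601×10⁹ K⁴.
T = (1.601×10⁹)^(1/4).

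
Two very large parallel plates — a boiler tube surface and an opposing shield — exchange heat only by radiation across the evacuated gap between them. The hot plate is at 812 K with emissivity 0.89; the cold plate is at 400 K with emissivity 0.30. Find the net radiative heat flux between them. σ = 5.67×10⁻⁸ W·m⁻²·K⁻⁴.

For two infinite grey parallel plates, q = σ(T₁⁴ − T₂⁴)/(1/ε₁ + 1/ε₂ − 1).
T₁⁴ − T₂⁴ = 4.347×10¹¹ − 2.560×10¹⁰ = 4.091×10¹¹ K⁴.
1/ε₁ + 1/ε₂ − 1 = 1.124 + 3.333 − 1 = 3.457.
q = 5.67×10⁻⁸ × 4.091×10¹¹ / 3.457.

q ≈ 6710 W/m²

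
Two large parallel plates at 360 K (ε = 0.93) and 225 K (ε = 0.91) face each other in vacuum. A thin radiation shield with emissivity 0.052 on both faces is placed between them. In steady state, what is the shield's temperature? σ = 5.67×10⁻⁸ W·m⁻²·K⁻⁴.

T_s ≈ 314 K

In steady state the net flux on the hot side equals that on the cold side.
σ(T₁⁴−T_s⁴)/D₁ = σ(T_s⁴−T₂⁴)/D₂, with D₁ = 1/ε₁+1/ε_s−1 = 19.31, D₂ = 1/ε_s+1/ε₂−1 = 19.33.
Solve for T_s⁴: T_s⁴ = (D₂·T₁⁴ + D₁·T₂⁴)/(D₁+D₂) = 9.684×10⁹ K⁴.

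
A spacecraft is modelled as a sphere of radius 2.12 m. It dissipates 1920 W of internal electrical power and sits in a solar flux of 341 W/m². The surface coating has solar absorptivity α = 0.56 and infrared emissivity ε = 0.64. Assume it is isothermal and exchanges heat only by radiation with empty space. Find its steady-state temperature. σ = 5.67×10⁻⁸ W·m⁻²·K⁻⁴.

At steady state, absorbed solar power + internal power = radiated power.
Absorbed: α·S·A_cross = 0.56·341·14.12 = 2696 W (cross-section πr²).
Total input = 2696 + 1920 = 4616 W.
Radiated: εσ·A_surf·T⁴ with A_surf = 4πr² = 56.48 m².
T⁴ = 4616/(0.64·5.67×10⁻⁸·56.48) = 2.252×10⁹ K⁴.

T ≈ 218 K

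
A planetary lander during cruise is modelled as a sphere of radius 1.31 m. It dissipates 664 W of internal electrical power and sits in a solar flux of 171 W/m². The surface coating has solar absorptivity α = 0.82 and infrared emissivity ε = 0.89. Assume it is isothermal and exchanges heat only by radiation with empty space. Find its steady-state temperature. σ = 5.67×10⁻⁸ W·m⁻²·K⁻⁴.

At steady state, absorbed solar power + internal power = radiated power.
Absorbed: α·S·A_cross = 0.82·171·5.391 = 756.0 W (cross-section πr²).
Total input = 756.0 + 664 = 1420 W.
Radiated: εσ·A_surf·T⁴ with A_surf = 4πr² = 21.57 m².
T⁴ = 1420/(0.89·5.67×10⁻⁸·21.57) = 1.305×10⁹ K⁴.

T ≈ 190 K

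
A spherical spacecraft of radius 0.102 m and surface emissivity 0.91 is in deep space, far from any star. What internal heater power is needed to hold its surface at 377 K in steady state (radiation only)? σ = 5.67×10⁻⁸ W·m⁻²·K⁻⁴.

P ≈ 136 W

P = εσ·4πr²·T⁴.
4πr² = 0.1307 m²; T⁴ = 2.020×10¹⁰ K⁴.
P = 0.91·5.67×10⁻⁸·0.1307·2.020×10¹⁰.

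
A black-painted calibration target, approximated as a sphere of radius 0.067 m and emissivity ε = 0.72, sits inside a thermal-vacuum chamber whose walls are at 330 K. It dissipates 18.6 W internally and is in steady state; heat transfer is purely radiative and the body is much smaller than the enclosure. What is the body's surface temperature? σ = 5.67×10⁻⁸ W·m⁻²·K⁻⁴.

For a small grey body in a large enclosure, net radiated power = εσA(T⁴ − T_w⁴).
Steady state: P = εσA(T⁴ − T_w⁴) with A = 4πr² = 0.05641 m².
T⁴ = P/(εσA) + T_w⁴ = 18.6/(0.72·5.67×10⁻⁸·0.05641) + (330)⁴
    = 8.077×10⁹ + 1.186×10¹⁰ = 1.994×10¹⁰ K⁴.

T ≈ 376 K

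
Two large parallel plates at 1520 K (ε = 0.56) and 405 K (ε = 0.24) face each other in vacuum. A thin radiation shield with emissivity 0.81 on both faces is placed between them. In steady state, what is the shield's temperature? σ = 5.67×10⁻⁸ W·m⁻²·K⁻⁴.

In steady state the net flux on the hot side equals that on the cold side.
σ(T₁⁴−T_s⁴)/D₁ = σ(T_s⁴−T₂⁴)/D₂, with D₁ = 1/ε₁+1/ε_s−1 = 2.020, D₂ = 1/ε_s+1/ε₂−1 = 4.401.
Solve for T_s⁴: T_s⁴ = (D₂·T₁⁴ + D₁·T₂⁴)/(D₁+D₂) = 3.667×10¹² K⁴.

T_s ≈ 1380 K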